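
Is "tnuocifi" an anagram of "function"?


Word 1: "function" → sorted: cfinnotu
Word 2: "tnuocifi" → sorted: cfiinotu
Same letters? cfinnotu != cfiinotu
Anagram = No


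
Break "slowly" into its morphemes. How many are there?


Word: "slowly"
Morphemes: slow | -ly
Each morpheme carries meaning
= 2 morphemes


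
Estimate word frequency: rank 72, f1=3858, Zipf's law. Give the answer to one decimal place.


Zipf's law: f(r) = f(1) / r
f(1) = 3858
f(72) = 3858 / 72
= 53.6 occurrences


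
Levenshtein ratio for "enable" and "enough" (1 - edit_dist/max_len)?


Word 1: "enable" (length 6)
Word 2: "enough" (length 6)
One optimal edit sequence:
  1. keep 'e'
  2. keep 'n'
  3. substitute 'a' -> 'o'  (+1)
  4. substitute 'b' -> 'u'  (+1)
  5. substitute 'l' -> 'g'  (+1)
  6. substitute 'e' -> 'h'  (+1)
Edit distance = 4
Max length = max(6, 6) = 6
Similarity = 1 - 4/6
= 0.3333


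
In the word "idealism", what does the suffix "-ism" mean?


Suffix: -ism
Example: idealism (ideal + -ism)
Meaning = belief / practice


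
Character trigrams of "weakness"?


Word: "weakness" (length 8)
Number of trigrams = 8 - 3 + 1 = 6
  Position 0: "wea"
  Position 1: "eak"
  Position 2: "akn"
  Position 3: "kne"
  Position 4: "nes"
  Position 5: "ess"
Trigrams = "wea", "eak", "akn", "kne", "nes", "ess"


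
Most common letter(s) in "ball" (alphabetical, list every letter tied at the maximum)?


Word: "ball"
Letter counts:
  'a': 1
  'b': 1
  'l': 2
Maximum count = 2
Most frequent = 'l' (2 times each)


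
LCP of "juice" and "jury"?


Word 1: "juice"
Word 2: "jury"
Comparing from start:
  Pos 0: 'j' == 'j'
  Pos 1: 'u' == 'u'
  Pos 2: 'i' != 'r' (stop)
LCP = "ju" (length 2)


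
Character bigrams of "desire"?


Word: "desire" (length 6)
Number of bigrams = 6 - 2 + 1 = 5
  Position 0: "de"
  Position 1: "es"
  Position 2: "si"
  Position 3: "ir"
  Position 4: "re"
Bigrams = "de", "es", "si", "ir", "re"


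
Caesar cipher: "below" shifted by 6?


Word: "below"
Shift: 6
Each letter → (letter + shift) mod 26:
  'b' (1) + 6 = 7 → 'h'
  'e' (4) + 6 = 10 → 'k'
  'l' (11) + 6 = 17 → 'r'
  'o' (14) + 6 = 20 → 'u'
  'w' (22) + 6 = 2 → 'c'
Result = "hkruc"


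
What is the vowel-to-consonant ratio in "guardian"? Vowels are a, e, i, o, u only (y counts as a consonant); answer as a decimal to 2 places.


Word: "guardian"
Vowels (a,e,i,o,u): 4
Consonants: 4
Ratio = 4/4
= 1.00


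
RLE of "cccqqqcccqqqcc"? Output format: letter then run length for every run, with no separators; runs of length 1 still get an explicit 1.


String: "cccqqqcccqqqcc"
Scanning for consecutive runs:
  'c' x 3
  'q' x 3
  'c' x 3
  'q' x 3
  'c' x 2
RLE = "c3q3c3q3c2"


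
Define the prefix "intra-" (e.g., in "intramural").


Prefix: intra-
Example: intramural (intra- + mural)
Meaning = within


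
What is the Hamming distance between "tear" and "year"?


Comparing character by character (same length = 4):
  Pos 0: 't' vs 'y' !=
  Pos 1: 'e' vs 'e' =
  Pos 2: 'a' vs 'a' =
  Pos 3: 'r' vs 'r' =
Hamming distance = 1


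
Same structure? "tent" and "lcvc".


Pattern of "tent": [0, 1, 2, 0]
Pattern of "lcvc": [0, 1, 2, 1]
Patterns do not match
Same pattern = No


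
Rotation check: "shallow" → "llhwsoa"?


Word: "shallow", Candidate: "llhwsoa"
Method: check if candidate is substring of word+word
"shallowshallow" contains "llhwsoa"? No
Is rotation = No


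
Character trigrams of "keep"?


Word: "keep" (length 4)
Number of trigrams = 4 - 3 + 1 = 2
  Position 0: "kee"
  Position 1: "eep"
Trigrams = "kee", "eep"


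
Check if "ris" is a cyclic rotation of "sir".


Word: "sir", Candidate: "ris"
Method: check if candidate is substring of word+word
"sirsir" contains "ris"? No
Is rotation = No


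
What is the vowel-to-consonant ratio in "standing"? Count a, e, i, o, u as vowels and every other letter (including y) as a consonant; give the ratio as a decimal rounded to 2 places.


Word: "standing"
Vowels (a,e,i,o,u): 2
Consonants: 6
Ratio = 2/6
= 0.33


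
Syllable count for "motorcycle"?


Word: "motorcycle"
Syllable breakdown: mo | tor | cy | cle
Counting: 4 parts
= 4 syllables


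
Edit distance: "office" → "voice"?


Word 1: "office" (length 6)
Word 2: "voice" (length 5)
One optimal edit sequence (insert/delete/substitute each cost 1):
  1. delete 'o'  (+1)
  2. substitute 'f' -> 'v'  (+1)
  3. substitute 'f' -> 'o'  (+1)
  4. keep 'i'
  5. keep 'c'
  6. keep 'e'
Total edit operations: 3
Edit distance = 3


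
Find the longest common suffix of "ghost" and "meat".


Word 1: "ghost"
Word 2: "meat"
Comparing from end:
  Pos -1: 't' == 't'
  Pos -2: 's' != 'a' (stop)
LCS = "t" (length 1)


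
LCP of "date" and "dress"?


Word 1: "date"
Word 2: "dress"
Comparing from start:
  Pos 0: 'd' == 'd'
  Pos 1: 'a' != 'r' (stop)
LCP = "d" (length 1)


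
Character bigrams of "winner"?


Word: "winner" (length 6)
Number of bigrams = 6 - 2 + 1 = 5
  Position 0: "wi"
  Position 1: "in"
  Position 2: "nn"
  Position 3: "ne"
  Position 4: "er"
Bigrams = "wi", "in", "nn", "ne", "er"


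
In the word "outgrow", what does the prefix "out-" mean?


Prefix: out-
Example: outgrow (out- + grow)
Meaning = surpass


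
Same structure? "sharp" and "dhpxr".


Pattern of "sharp": [0, 1, 2, 3, 4]
Pattern of "dhpxr": [0, 1, 2, 3, 4]
Patterns match
Same pattern = Yes


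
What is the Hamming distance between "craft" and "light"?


Comparing character by character (same length = 5):
  Pos 0: 'c' vs 'l' !=
  Pos 1: 'r' vs 'i' !=
  Pos 2: 'a' vs 'g' !=
  Pos 3: 'f' vs 'h' !=
  Pos 4: 't' vs 't' =
Hamming distance = 4


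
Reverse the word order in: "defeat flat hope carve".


Original: "defeat flat hope carve"
Words (1..n): defeat | flat | hope | carve
Reversed (n..1): carve | hope | flat | defeat
Result = "carve hope flat defeat"


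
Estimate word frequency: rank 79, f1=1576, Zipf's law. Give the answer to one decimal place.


Zipf's law: f(r) = f(1) / r
f(1) = 1576
f(79) = 1576 / 79
= 19.9 occurrences


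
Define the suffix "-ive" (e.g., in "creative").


Suffix: -ive
Example: creative = create + -ive, with a spelling change
Meaning = tending to


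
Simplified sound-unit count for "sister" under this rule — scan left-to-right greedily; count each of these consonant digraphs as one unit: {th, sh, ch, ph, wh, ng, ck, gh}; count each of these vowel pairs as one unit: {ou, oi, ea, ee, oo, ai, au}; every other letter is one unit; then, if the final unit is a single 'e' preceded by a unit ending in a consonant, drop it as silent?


Word: "sister" (6 letters)
Left-to-right scan:
  1. 's' (letter)
  2. 'i' (letter)
  3. 's' (letter)
  4. 't' (letter)
  5. 'e' (letter)
  6. 'r' (letter)
Units from scan: 6
Sound units = 6 units


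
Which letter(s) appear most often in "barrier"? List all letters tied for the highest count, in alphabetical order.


Word: "barrier"
Letter counts:
  'a': 1
  'b': 1
  'e': 1
  'i': 1
  'r': 3
Maximum count = 3
Most frequent = 'r' (3 times each)


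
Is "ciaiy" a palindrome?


Word: "ciaiy"
Reversed: "yiaic"
Forward == Backward? ciaiy != yiaic
Palindrome = No


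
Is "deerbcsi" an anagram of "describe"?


Word 1: "describe" → sorted: bcdeeirs
Word 2: "deerbcsi" → sorted: bcdeeirs
Same letters? bcdeeirs == bcdeeirs
Anagram = Yes


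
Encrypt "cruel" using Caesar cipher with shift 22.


Word: "cruel"
Shift: 22
Each letter → (letter + shift) mod 26:
  'c' (2) + 22 = 24 → 'y'
  'r' (17) + 22 = 13 → 'n'
  'u' (20) + 22 = 16 → 'q'
  'e' (4) + 22 = 0 → 'a'
  'l' (11) + 22 = 7 → 'h'
Result = "ynqah"


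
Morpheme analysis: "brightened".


Word: "brightened"
Morphemes: bright | -en | -ed
Each morpheme carries meaning
= 3 morphemes


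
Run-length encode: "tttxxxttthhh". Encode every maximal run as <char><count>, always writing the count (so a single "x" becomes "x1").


String: "tttxxxttthhh"
Scanning for consecutive runs:
  't' x 3
  'x' x 3
  't' x 3
  'h' x 3
RLE = "t3x3t3h3"


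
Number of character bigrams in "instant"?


Word: "instant" (length 7)
Number of 2-grams = length - 2 + 1 = 7 - 2 + 1
= 6


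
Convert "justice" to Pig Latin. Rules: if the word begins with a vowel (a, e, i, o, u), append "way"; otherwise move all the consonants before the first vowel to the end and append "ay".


Word: "justice"
Starts with consonant(s) → move to end, add 'ay'
Consonant cluster: "j"
Pig Latin = "usticejay"


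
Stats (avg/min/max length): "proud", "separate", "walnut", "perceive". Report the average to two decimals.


Lengths: "proud"=5, "separate"=8, "walnut"=6, "perceive"=8
Sum = 27, Count = 4
Average = 27/4 = 6.75
= avg=6.75, min=5, max=8


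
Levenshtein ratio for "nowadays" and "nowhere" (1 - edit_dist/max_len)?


Word 1: "nowadays" (length 8)
Word 2: "nowhere" (length 7)
One optimal edit sequence:
  1. keep 'n'
  2. keep 'o'
  3. keep 'w'
  4. delete 'a'  (+1)
  5. substitute 'd' -> 'h'  (+1)
  6. substitute 'a' -> 'e'  (+1)
  7. substitute 'y' -> 'r'  (+1)
  8. substitute 's' -> 'e'  (+1)
Edit distance = 5
Max length = max(8, 7) = 8
Similarity = 1 - 5/8
= 0.3750


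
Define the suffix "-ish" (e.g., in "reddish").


Suffix: -ish
Example: reddish (red + -ish, with a spelling change)
Meaning = somewhat / having the qualities of


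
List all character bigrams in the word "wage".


Word: "wage" (length 4)
Number of bigrams = 4 - 2 + 1 = 3
  Position 0: "wa"
  Position 1: "ag"
  Position 2: "ge"
Bigrams = "wa", "ag", "ge"


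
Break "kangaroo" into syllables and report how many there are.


Word: "kangaroo"
Syllable breakdown: kan-ga-roo
Counting: 3 parts
= 3 syllables


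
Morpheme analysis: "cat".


Word: "cat"
Morphemes: cat
Each morpheme carries meaning
= 1 morpheme


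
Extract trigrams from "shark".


Word: "shark" (length 5)
Number of trigrams = 5 - 3 + 1 = 3
  Position 0: "sha"
  Position 1: "har"
  Position 2: "ark"
Trigrams = "sha", "har", "ark"


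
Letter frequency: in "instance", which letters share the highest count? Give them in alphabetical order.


Word: "instance"
Letter counts:
  'a': 1
  'c': 1
  'e': 1
  'i': 1
  'n': 2
  's': 1
  't': 1
Maximum count = 2
Most frequent = 'n' (2 times each)


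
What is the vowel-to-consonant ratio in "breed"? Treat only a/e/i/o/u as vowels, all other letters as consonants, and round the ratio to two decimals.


Word: "breed"
Vowels (a,e,i,o,u): 2
Consonants: 3
Ratio = 2/3
= 0.67


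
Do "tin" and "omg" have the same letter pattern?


Pattern of "tin": [0, 1, 2]
Pattern of "omg": [0, 1, 2]
Patterns match
Same pattern = Yes


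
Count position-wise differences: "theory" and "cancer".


Comparing character by character (same length = 6):
  Pos 0: 't' vs 'c' !=
  Pos 1: 'h' vs 'a' !=
  Pos 2: 'e' vs 'n' !=
  Pos 3: 'o' vs 'c' !=
  Pos 4: 'r' vs 'e' !=
  Pos 5: 'y' vs 'r' !=
Hamming distance = 6


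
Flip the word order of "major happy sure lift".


Original: "major happy sure lift"
Words (1..n): major | happy | sure | lift
Reversed (n..1): lift | sure | happy | major
Result = "lift sure happy major"


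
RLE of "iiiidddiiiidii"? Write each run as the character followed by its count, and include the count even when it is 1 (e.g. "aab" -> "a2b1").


String: "iiiidddiiiidii"
Scanning for consecutive runs:
  'i' x 4
  'd' x 3
  'i' x 4
  'd' x 1
  'i' x 2
RLE = "i4d3i4d1i2"


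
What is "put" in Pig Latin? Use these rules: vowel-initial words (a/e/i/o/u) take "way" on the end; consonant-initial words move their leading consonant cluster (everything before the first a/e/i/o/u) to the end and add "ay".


Word: "put"
Starts with consonant(s) → move to end, add 'ay'
Consonant cluster: "p"
Pig Latin = "utpay"


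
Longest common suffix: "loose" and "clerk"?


Word 1: "loose"
Word 2: "clerk"
Comparing from end:
  Pos -1: 'e' != 'k' (stop)
LCS = "" (length 0)


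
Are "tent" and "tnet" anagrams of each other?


Word 1: "tent" → sorted: entt
Word 2: "tnet" → sorted: entt
Same letters? entt == entt
Anagram = Yes


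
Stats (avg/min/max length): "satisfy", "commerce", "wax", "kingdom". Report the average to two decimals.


Lengths: "satisfy"=7, "commerce"=8, "wax"=3, "kingdom"=7
Sum = 25, Count = 4
Average = 25/4 = 6.25
= avg=6.25, min=3, max=8


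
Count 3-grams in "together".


Word: "together" (length 8)
Number of 3-grams = length - 3 + 1 = 8 - 3 + 1
= 6


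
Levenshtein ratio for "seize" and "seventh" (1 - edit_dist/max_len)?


Word 1: "seize" (length 5)
Word 2: "seventh" (length 7)
One optimal edit sequence:
  1. keep 's'
  2. insert 'e'  (+1)
  3. insert 'v'  (+1)
  4. keep 'e'
  5. substitute 'i' -> 'n'  (+1)
  6. substitute 'z' -> 't'  (+1)
  7. substitute 'e' -> 'h'  (+1)
Edit distance = 5
Max length = max(5, 7) = 7
Similarity = 1 - 5/7
= 0.2857


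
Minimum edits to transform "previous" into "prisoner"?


Word 1: "previous" (length 8)
Word 2: "prisoner" (length 8)
One optimal edit sequence (insert/delete/substitute each cost 1):
  1. keep 'p'
  2. keep 'r'
  3. substitute 'e' -> 'i'  (+1)
  4. substitute 'v' -> 's'  (+1)
  5. substitute 'i' -> 'o'  (+1)
  6. substitute 'o' -> 'n'  (+1)
  7. substitute 'u' -> 'e'  (+1)
  8. substitute 's' -> 'r'  (+1)
Total edit operations: 6
Edit distance = 6


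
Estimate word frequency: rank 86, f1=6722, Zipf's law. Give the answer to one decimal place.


Zipf's law: f(r) = f(1) / r
f(1) = 6722
f(86) = 6722 / 86
= 78.2 occurrences


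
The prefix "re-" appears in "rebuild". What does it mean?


Prefix: re-
Example: rebuild (re- + build)
Meaning = again


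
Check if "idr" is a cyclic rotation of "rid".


Word: "rid", Candidate: "idr"
Method: check if candidate is substring of word+word
"ridrid" contains "idr"? Yes
Is rotation = Yes


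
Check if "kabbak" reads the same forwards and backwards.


Word: "kabbak"
Reversed: "kabbak"
Forward == Backward? kabbak == kabbak
Palindrome = Yes


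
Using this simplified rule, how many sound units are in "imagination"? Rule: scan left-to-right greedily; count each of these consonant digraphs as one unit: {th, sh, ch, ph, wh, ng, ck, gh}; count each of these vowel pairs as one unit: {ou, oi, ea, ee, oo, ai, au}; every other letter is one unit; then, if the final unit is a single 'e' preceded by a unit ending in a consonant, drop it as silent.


Word: "imagination" (11 letters)
Left-to-right scan:
  [1] 'i' (letter)
  [2] 'm' (letter)
  [3] 'a' (letter)
  [4] 'g' (letter)
  [5] 'i' (letter)
  [6] 'n' (letter)
  [7] 'a' (letter)
  [8] 't' (letter)
  [9] 'i' (letter)
  [10] 'o' (letter)
  [11] 'n' (letter)
Units from scan: 11
Sound units = 11 units


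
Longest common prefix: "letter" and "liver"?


Word 1: "letter"
Word 2: "liver"
Comparing from start:
  Pos 0: 'l' == 'l'
  Pos 1: 'e' != 'i' (stop)
LCP = "l" (length 1)


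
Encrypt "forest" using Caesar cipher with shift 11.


Word: "forest"
Shift: 11
Each letter → (letter + shift) mod 26:
  'f' (5) + 11 = 16 → 'q'
  'o' (14) + 11 = 25 → 'z'
  'r' (17) + 11 = 2 → 'c'
  'e' (4) + 11 = 15 → 'p'
  's' (18) + 11 = 3 → 'd'
  't' (19) + 11 = 4 → 'e'
Result = "qzcpde"


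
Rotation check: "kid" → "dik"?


Word: "kid", Candidate: "dik"
Method: check if candidate is substring of word+word
"kidkid" contains "dik"? No
Is rotation = No


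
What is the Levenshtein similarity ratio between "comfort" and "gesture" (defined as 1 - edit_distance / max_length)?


Word 1: "comfort" (length 7)
Word 2: "gesture" (length 7)
One optimal edit sequence:
  1. substitute 'c' -> 'g'  (+1)
  2. substitute 'o' -> 'e'  (+1)
  3. substitute 'm' -> 's'  (+1)
  4. substitute 'f' -> 't'  (+1)
  5. substitute 'o' -> 'u'  (+1)
  6. keep 'r'
  7. substitute 't' -> 'e'  (+1)
Edit distance = 6
Max length = max(7, 7) = 7
Similarity = 1 - 6/7
= 0.1429


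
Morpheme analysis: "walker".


Word: "walker"
Morphemes: walk / -er
Each morpheme carries meaning
= 2 morphemes


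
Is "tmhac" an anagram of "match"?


Word 1: "match" → sorted: achmt
Word 2: "tmhac" → sorted: achmt
Same letters? achmt == achmt
Anagram = Yes


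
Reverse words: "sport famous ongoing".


Original: "sport famous ongoing"
Words (1..n): sport | famous | ongoing
Reversed (n..1): ongoing | famous | sport
Result = "ongoing famous sport"


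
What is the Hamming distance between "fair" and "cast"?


Comparing character by character (same length = 4):
  Pos 0: 'f' vs 'c' !=
  Pos 1: 'a' vs 'a' =
  Pos 2: 'i' vs 's' !=
  Pos 3: 'r' vs 't' !=
Hamming distance = 3


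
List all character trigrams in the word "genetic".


Word: "genetic" (length 7)
Number of trigrams = 7 - 3 + 1 = 5
  Position 0: "gen"
  Position 1: "ene"
  Position 2: "net"
  Position 3: "eti"
  Position 4: "tic"
Trigrams = "gen", "ene", "net", "eti", "tic"


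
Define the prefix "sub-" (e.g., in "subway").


Prefix: sub-
Example: subway (sub- + way)
Meaning = under / below


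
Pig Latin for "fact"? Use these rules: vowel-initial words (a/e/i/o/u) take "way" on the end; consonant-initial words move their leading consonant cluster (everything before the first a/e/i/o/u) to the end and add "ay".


Word: "fact"
Starts with consonant(s) → move to end, add 'ay'
Consonant cluster: "f"
Pig Latin = "actfay"


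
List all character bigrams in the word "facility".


Word: "facility" (length 8)
Number of bigrams = 8 - 2 + 1 = 7
  Position 0: "fa"
  Position 1: "ac"
  Position 2: "ci"
  Position 3: "il"
  Position 4: "li"
  Position 5: "it"
  Position 6: "ty"
Bigrams = "fa", "ac", "ci", "il", "li", "it", "ty"


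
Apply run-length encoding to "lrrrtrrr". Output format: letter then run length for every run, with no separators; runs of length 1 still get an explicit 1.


String: "lrrrtrrr"
Scanning for consecutive runs:
  'l' x 1
  'r' x 3
  't' x 1
  'r' x 3
RLE = "l1r3t1r3"


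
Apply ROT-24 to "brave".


Word: "brave"
Shift: 24
Each letter → (letter + shift) mod 26:
  'b' (1) + 24 = 25 → 'z'
  'r' (17) + 24 = 15 → 'p'
  'a' (0) + 24 = 24 → 'y'
  'v' (21) + 24 = 19 → 't'
  'e' (4) + 24 = 2 → 'c'
Result = "zpytc"


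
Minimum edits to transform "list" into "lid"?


Word 1: "list" (length 4)
Word 2: "lid" (length 3)
One optimal edit sequence (insert/delete/substitute each cost 1):
  1. keep 'l'
  2. keep 'i'
  3. delete 's'  (+1)
  4. substitute 't' -> 'd'  (+1)
Total edit operations: 2
Edit distance = 2


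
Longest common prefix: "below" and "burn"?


Word 1: "below"
Word 2: "burn"
Comparing from start:
  Pos 0: 'b' == 'b'
  Pos 1: 'e' != 'u' (stop)
LCP = "b" (length 1)


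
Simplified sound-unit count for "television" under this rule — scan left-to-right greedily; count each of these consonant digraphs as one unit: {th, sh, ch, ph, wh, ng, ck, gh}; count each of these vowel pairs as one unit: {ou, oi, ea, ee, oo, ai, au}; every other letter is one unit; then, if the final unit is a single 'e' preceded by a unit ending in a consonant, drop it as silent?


Word: "television" (10 letters)
Left-to-right scan:
  (1) 't' (letter)
  (2) 'e' (letter)
  (3) 'l' (letter)
  (4) 'e' (letter)
  (5) 'v' (letter)
  (6) 'i' (letter)
  (7) 's' (letter)
  (8) 'i' (letter)
  (9) 'o' (letter)
  (10) 'n' (letter)
Units from scan: 10
Sound units = 10 units


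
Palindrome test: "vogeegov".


Word: "vogeegov"
Reversed: "vogeegov"
Forward == Backward? vogeegov == vogeegov
Palindrome = Yes


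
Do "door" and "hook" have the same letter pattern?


Pattern of "door": [0, 1, 1, 2]
Pattern of "hook": [0, 1, 1, 2]
Patterns match
Same pattern = Yes


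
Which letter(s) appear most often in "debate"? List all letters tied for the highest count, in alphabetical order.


Word: "debate"
Letter counts:
  'a': 1
  'b': 1
  'd': 1
  'e': 2
  't': 1
Maximum count = 2
Most frequent = 'e' (2 times each)


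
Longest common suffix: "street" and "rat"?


Word 1: "street"
Word 2: "rat"
Comparing from end:
  Pos -1: 't' == 't'
  Pos -2: 'e' != 'a' (stop)
LCS = "t" (length 1)


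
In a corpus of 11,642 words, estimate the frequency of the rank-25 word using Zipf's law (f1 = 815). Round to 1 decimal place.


Zipf's law: f(r) = f(1) / r
f(1) = 815
f(25) = 815 / 25
= 32.6 occurrences


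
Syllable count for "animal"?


Word: "animal"
Syllable breakdown: an | i | mal
Counting: 3 parts
= 3 syllables


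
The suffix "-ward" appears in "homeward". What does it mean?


Suffix: -ward
Example: homeward = home + -ward
Meaning = in the direction of


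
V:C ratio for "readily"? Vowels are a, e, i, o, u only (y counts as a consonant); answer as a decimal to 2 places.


Word: "readily"
Vowels (a,e,i,o,u): 3
Consonants: 4
Ratio = 3/4
= 0.75


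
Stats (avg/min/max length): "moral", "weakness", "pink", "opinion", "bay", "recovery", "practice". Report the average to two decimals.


Lengths: "moral"=5, "weakness"=8, "pink"=4, "opinion"=7, "bay"=3, "recovery"=8, "practice"=8
Sum = 43, Count = 7
Average = 43/7 = 6.14
= avg=6.14, min=3, max=8


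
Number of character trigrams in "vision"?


Word: "vision" (length 6)
Number of 3-grams = length - 3 + 1 = 6 - 3 + 1
= 4


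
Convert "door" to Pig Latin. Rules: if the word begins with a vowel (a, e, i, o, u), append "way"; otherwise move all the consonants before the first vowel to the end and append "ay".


Word: "door"
Starts with consonant(s) → move to end, add 'ay'
Consonant cluster: "d"
Pig Latin = "oorday"


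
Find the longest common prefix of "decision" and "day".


Word 1: "decision"
Word 2: "day"
Comparing from start:
  Pos 0: 'd' == 'd'
  Pos 1: 'e' != 'a' (stop)
LCP = "d" (length 1)


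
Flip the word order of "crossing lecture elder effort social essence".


Original: "crossing lecture elder effort social essence"
Words (1..n): crossing | lecture | elder | effort | social | essence
Reversed (n..1): essence | social | effort | elder | lecture | crossing
Result = "essence social effort elder lecture crossing"


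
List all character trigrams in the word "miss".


Word: "miss" (length 4)
Number of trigrams = 4 - 3 + 1 = 2
  Position 0: "mis"
  Position 1: "iss"
Trigrams = "mis", "iss"


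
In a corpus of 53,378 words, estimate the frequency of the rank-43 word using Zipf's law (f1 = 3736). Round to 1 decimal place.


Zipf's law: f(r) = f(1) / r
f(1) = 3736
f(43) = 3736 / 43
= 86.9 occurrences


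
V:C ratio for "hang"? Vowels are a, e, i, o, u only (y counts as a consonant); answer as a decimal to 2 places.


Word: "hang"
Vowels (a,e,i,o,u): 1
Consonants: 3
Ratio = 1/3
= 0.33


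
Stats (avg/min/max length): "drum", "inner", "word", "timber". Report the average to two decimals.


Lengths: "drum"=4, "inner"=5, "word"=4, "timber"=6
Sum = 19, Count = 4
Average = 19/4 = 4.75
= avg=4.75, min=4, max=6


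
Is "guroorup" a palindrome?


Word: "guroorup"
Reversed: "puroorug"
Forward == Backward? guroorup != puroorug
Palindrome = No


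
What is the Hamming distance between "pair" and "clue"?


Comparing character by character (same length = 4):
  Pos 0: 'p' vs 'c' !=
  Pos 1: 'a' vs 'l' !=
  Pos 2: 'i' vs 'u' !=
  Pos 3: 'r' vs 'e' !=
Hamming distance = 4


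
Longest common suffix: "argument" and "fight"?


Word 1: "argument"
Word 2: "fight"
Comparing from end:
  Pos -1: 't' == 't'
  Pos -2: 'n' != 'h' (stop)
LCS = "t" (length 1)


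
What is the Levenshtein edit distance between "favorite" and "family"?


Word 1: "favorite" (length 8)
Word 2: "family" (length 6)
One optimal edit sequence (insert/delete/substitute each cost 1):
  1. keep 'f'
  2. keep 'a'
  3. delete 'v'  (+1)
  4. delete 'o'  (+1)
  5. substitute 'r' -> 'm'  (+1)
  6. keep 'i'
  7. substitute 't' -> 'l'  (+1)
  8. substitute 'e' -> 'y'  (+1)
Total edit operations: 5
Edit distance = 5


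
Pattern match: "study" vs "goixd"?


Pattern of "study": [0, 1, 2, 3, 4]
Pattern of "goixd": [0, 1, 2, 3, 4]
Patterns match
Same pattern = Yes


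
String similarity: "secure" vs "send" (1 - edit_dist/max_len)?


Word 1: "secure" (length 6)
Word 2: "send" (length 4)
One optimal edit sequence:
  1. keep 's'
  2. keep 'e'
  3. delete 'c'  (+1)
  4. delete 'u'  (+1)
  5. substitute 'r' -> 'n'  (+1)
  6. substitute 'e' -> 'd'  (+1)
Edit distance = 4
Max length = max(6, 4) = 6
Similarity = 1 - 4/6
= 0.3333


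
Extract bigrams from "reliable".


Word: "reliable" (length 8)
Number of bigrams = 8 - 2 + 1 = 7
  Position 0: "re"
  Position 1: "el"
  Position 2: "li"
  Position 3: "ia"
  Position 4: "ab"
  Position 5: "bl"
  Position 6: "le"
Bigrams = "re", "el", "li", "ia", "ab", "bl", "le"


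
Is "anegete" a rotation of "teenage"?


Word: "teenage", Candidate: "anegete"
Method: check if candidate is substring of word+word
"teenageteenage" contains "anegete"? No
Is rotation = No


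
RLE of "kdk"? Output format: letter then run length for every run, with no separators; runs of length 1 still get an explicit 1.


String: "kdk"
Scanning for consecutive runs:
  'k' x 1
  'd' x 1
  'k' x 1
RLE = "k1d1k1"


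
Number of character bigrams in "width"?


Word: "width" (length 5)
Number of 2-grams = length - 2 + 1 = 5 - 2 + 1
= 4


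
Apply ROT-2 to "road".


Word: "road"
Shift: 2
Each letter → (letter + shift) mod 26:
  'r' (17) + 2 = 19 → 't'
  'o' (14) + 2 = 16 → 'q'
  'a' (0) + 2 = 2 → 'c'
  'd' (3) + 2 = 5 → 'f'
Result = "tqcf"


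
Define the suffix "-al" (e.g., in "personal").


Suffix: -al
Example: personal = person + -al
Meaning = relating to


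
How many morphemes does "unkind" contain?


Word: "unkind"
Morphemes: un- | kind
Each morpheme carries meaning
= 2 morphemes


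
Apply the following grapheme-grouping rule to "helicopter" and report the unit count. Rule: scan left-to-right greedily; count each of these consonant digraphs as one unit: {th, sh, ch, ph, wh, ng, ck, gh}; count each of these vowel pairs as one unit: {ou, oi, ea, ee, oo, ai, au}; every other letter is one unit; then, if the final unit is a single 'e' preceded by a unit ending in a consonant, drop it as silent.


Word: "helicopter" (10 letters)
Left-to-right scan:
  (1) 'h' (letter)
  (2) 'e' (letter)
  (3) 'l' (letter)
  (4) 'i' (letter)
  (5) 'c' (letter)
  (6) 'o' (letter)
  (7) 'p' (letter)
  (8) 't' (letter)
  (9) 'e' (letter)
  (10) 'r' (letter)
Units from scan: 10
Sound units = 10 units


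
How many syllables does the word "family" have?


Word: "family"
Syllable breakdown: fam / i / ly
Counting: 3 parts
= 3 syllables


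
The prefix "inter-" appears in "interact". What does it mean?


Prefix: inter-
Example: interact = inter- + act
Meaning = between


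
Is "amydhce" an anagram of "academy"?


Word 1: "academy" → sorted: aacdemy
Word 2: "amydhce" → sorted: acdehmy
Same letters? aacdemy != acdehmy
Anagram = No


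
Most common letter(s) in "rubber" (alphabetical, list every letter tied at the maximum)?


Word: "rubber"
Letter counts:
  'b': 2
  'e': 1
  'r': 2
  'u': 1
Maximum count = 2
Most frequent = 'b', 'r' (2 times each)


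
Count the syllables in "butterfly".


Word: "butterfly"
Syllable breakdown: but · ter · fly
Counting: 3 parts
= 3 syllables


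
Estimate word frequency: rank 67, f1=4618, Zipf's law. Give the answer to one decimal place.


Zipf's law: f(r) = f(1) / r
f(1) = 4618
f(67) = 4618 / 67
= 68.9 occurrences


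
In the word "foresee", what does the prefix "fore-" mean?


Prefix: fore-
Example: foresee (fore- + see)
Meaning = before


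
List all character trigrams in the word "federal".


Word: "federal" (length 7)
Number of trigrams = 7 - 3 + 1 = 5
  Position 0: "fed"
  Position 1: "ede"
  Position 2: "der"
  Position 3: "era"
  Position 4: "ral"
Trigrams = "fed", "ede", "der", "era", "ral"


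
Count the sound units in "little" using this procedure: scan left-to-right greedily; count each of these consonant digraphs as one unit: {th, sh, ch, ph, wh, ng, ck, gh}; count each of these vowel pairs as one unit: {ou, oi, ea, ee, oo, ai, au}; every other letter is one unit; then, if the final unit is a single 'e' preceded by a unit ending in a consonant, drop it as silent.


Word: "little" (6 letters)
Left-to-right scan:
  [1] 'l' (letter)
  [2] 'i' (letter)
  [3] 't' (letter)
  [4] 't' (letter)
  [5] 'l' (letter)
  [6] 'e' (letter)
Units from scan: 6
Final unit is 'e' after a consonant -> drop as silent (-1)
Sound units = 5 units


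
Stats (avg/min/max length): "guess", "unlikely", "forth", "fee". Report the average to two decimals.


Lengths: "guess"=5, "unlikely"=8, "forth"=5, "fee"=3
Sum = 21, Count = 4
Average = 21/4 = 5.25
= avg=5.25, min=3, max=8


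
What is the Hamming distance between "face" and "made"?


Comparing character by character (same length = 4):
  Pos 0: 'f' vs 'm' !=
  Pos 1: 'a' vs 'a' =
  Pos 2: 'c' vs 'd' !=
  Pos 3: 'e' vs 'e' =
Hamming distance = 2


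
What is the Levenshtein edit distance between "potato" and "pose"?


Word 1: "potato" (length 6)
Word 2: "pose" (length 4)
One optimal edit sequence (insert/delete/substitute each cost 1):
  1. keep 'p'
  2. keep 'o'
  3. delete 't'  (+1)
  4. delete 'a'  (+1)
  5. substitute 't' -> 's'  (+1)
  6. substitute 'o' -> 'e'  (+1)
Total edit operations: 4
Edit distance = 4


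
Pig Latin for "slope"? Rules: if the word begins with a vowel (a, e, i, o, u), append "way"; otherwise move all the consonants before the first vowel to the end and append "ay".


Word: "slope"
Starts with consonant(s) → move to end, add 'ay'
Consonant cluster: "sl"
Pig Latin = "opeslay"


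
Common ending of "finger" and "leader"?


Word 1: "finger"
Word 2: "leader"
Comparing from end:
  Pos -1: 'r' == 'r'
  Pos -2: 'e' == 'e'
  Pos -3: 'g' != 'd' (stop)
LCS = "er" (length 2)


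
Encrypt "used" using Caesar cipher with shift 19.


Word: "used"
Shift: 19
Each letter → (letter + shift) mod 26:
  'u' (20) + 19 = 13 → 'n'
  's' (18) + 19 = 11 → 'l'
  'e' (4) + 19 = 23 → 'x'
  'd' (3) + 19 = 22 → 'w'
Result = "nlxw"


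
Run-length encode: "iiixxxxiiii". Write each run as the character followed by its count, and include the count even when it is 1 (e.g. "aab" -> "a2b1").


String: "iiixxxxiiii"
Scanning for consecutive runs:
  'i' x 3
  'x' x 4
  'i' x 4
RLE = "i3x4i4"


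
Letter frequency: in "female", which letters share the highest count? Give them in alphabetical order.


Word: "female"
Letter counts:
  'a': 1
  'e': 2
  'f': 1
  'l': 1
  'm': 1
Maximum count = 2
Most frequent = 'e' (2 times each)


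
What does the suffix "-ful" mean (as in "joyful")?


Suffix: -ful
Example: joyful (joy + -ful)
Meaning = full of


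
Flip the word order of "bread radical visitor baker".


Original: "bread radical visitor baker"
Words (1..n): bread | radical | visitor | baker
Reversed (n..1): baker | visitor | radical | bread
Result = "baker visitor radical bread"


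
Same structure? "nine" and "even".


Pattern of "nine": [0, 1, 0, 2]
Pattern of "even": [0, 1, 0, 2]
Patterns match
Same pattern = Yes


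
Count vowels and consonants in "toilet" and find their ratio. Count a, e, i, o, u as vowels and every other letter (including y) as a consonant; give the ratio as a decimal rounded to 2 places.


Word: "toilet"
Vowels (a,e,i,o,u): 3
Consonants: 3
Ratio = 3/3
= 1.00


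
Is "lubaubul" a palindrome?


Word: "lubaubul"
Reversed: "lubuabul"
Forward == Backward? lubaubul != lubuabul
Palindrome = No


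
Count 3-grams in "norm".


Word: "norm" (length 4)
Number of 3-grams = length - 3 + 1 = 4 - 3 + 1
= 2


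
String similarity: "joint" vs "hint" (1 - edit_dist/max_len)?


Word 1: "joint" (length 5)
Word 2: "hint" (length 4)
One optimal edit sequence:
  1. delete 'j'  (+1)
  2. substitute 'o' -> 'h'  (+1)
  3. keep 'i'
  4. keep 'n'
  5. keep 't'
Edit distance = 2
Max length = max(5, 4) = 5
Similarity = 1 - 2/5
= 0.6000


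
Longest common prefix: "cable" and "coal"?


Word 1: "cable"
Word 2: "coal"
Comparing from start:
  Pos 0: 'c' == 'c'
  Pos 1: 'a' != 'o' (stop)
LCP = "c" (length 1)


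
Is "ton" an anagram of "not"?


Word 1: "not" → sorted: not
Word 2: "ton" → sorted: not
Same letters? not == not
Anagram = Yes


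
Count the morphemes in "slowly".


Word: "slowly"
Morphemes: slow / -ly
Each morpheme carries meaning
= 2 morphemes


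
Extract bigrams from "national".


Word: "national" (length 8)
Number of bigrams = 8 - 2 + 1 = 7
  Position 0: "na"
  Position 1: "at"
  Position 2: "ti"
  Position 3: "io"
  Position 4: "on"
  Position 5: "na"
  Position 6: "al"
Bigrams = "na", "at", "ti", "io", "on", "na", "al"


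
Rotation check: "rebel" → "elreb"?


Word: "rebel", Candidate: "elreb"
Method: check if candidate is substring of word+word
"rebelrebel" contains "elreb"? Yes
Is rotation = Yes


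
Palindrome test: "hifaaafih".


Word: "hifaaafih"
Reversed: "hifaaafih"
Forward == Backward? hifaaafih == hifaaafih
Palindrome = Yes


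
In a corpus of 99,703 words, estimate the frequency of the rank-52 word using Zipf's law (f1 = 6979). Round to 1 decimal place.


Zipf's law: f(r) = f(1) / r
f(1) = 6979
f(52) = 6979 / 52
= 134.2 occurrences


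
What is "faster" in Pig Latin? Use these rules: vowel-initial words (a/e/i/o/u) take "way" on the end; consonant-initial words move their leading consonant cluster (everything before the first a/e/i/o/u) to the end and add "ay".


Word: "faster"
Starts with consonant(s) → move to end, add 'ay'
Consonant cluster: "f"
Pig Latin = "asterfay"


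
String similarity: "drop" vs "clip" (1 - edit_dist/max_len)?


Word 1: "drop" (length 4)
Word 2: "clip" (length 4)
One optimal edit sequence:
  1. substitute 'd' -> 'c'  (+1)
  2. substitute 'r' -> 'l'  (+1)
  3. substitute 'o' -> 'i'  (+1)
  4. keep 'p'
Edit distance = 3
Max length = max(4, 4) = 4
Similarity = 1 - 3/4
= 0.2500


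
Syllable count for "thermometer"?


Word: "thermometer"
Syllable breakdown: ther-mom-e-ter
Counting: 4 parts
= 4 syllables


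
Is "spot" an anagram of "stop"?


Word 1: "stop" → sorted: opst
Word 2: "spot" → sorted: opst
Same letters? opst == opst
Anagram = Yes


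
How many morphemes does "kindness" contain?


Word: "kindness"
Morphemes: kind / -ness
Each morpheme carries meaning
= 2 morphemes


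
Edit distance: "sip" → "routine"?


Word 1: "sip" (length 3)
Word 2: "routine" (length 7)
One optimal edit sequence (insert/delete/substitute each cost 1):
  1. insert 'r'  (+1)
  2. insert 'o'  (+1)
  3. insert 'u'  (+1)
  4. substitute 's' -> 't'  (+1)
  5. keep 'i'
  6. insert 'n'  (+1)
  7. substitute 'p' -> 'e'  (+1)
Total edit operations: 6
Edit distance = 6


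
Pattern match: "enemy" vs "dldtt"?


Pattern of "enemy": [0, 1, 0, 2, 3]
Pattern of "dldtt": [0, 1, 0, 2, 2]
Patterns do not match
Same pattern = No


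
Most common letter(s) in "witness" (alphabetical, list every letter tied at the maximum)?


Word: "witness"
Letter counts:
  'e': 1
  'i': 1
  'n': 1
  's': 2
  't': 1
  'w': 1
Maximum count = 2
Most frequent = 's' (2 times each)


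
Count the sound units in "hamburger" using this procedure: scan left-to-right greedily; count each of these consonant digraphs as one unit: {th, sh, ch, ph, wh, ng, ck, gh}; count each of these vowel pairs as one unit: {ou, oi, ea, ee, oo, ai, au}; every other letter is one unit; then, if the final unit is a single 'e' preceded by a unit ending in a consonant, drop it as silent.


Word: "hamburger" (9 letters)
Left-to-right scan:
  1. 'h' (letter)
  2. 'a' (letter)
  3. 'm' (letter)
  4. 'b' (letter)
  5. 'u' (letter)
  6. 'r' (letter)
  7. 'g' (letter)
  8. 'e' (letter)
  9. 'r' (letter)
Units from scan: 9
Sound units = 9 units


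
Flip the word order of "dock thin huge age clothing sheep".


Original: "dock thin huge age clothing sheep"
Words (1..n): dock | thin | huge | age | clothing | sheep
Reversed (n..1): sheep | clothing | age | huge | thin | dock
Result = "sheep clothing age huge thin dock"


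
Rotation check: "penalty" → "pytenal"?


Word: "penalty", Candidate: "pytenal"
Method: check if candidate is substring of word+word
"penaltypenalty" contains "pytenal"? No
Is rotation = No


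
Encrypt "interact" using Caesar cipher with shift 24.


Word: "interact"
Shift: 24
Each letter → (letter + shift) mod 26:
  'i' (8) + 24 = 6 → 'g'
  'n' (13) + 24 = 11 → 'l'
  't' (19) + 24 = 17 → 'r'
  'e' (4) + 24 = 2 → 'c'
  'r' (17) + 24 = 15 → 'p'
  'a' (0) + 24 = 24 → 'y'
  'c' (2) + 24 = 0 → 'a'
  't' (19) + 24 = 17 → 'r'
Result = "glrcpyar"


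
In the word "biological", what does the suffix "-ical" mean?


Suffix: -ical
Example: biological = biology + -ical, with a spelling change
Meaning = relating to


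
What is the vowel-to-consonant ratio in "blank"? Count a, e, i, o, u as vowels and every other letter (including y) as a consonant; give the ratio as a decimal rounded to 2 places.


Word: "blank"
Vowels (a,e,i,o,u): 1
Consonants: 4
Ratio = 1/4
= 0.25


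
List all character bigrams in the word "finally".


Word: "finally" (length 7)
Number of bigrams = 7 - 2 + 1 = 6
  Position 0: "fi"
  Position 1: "in"
  Position 2: "na"
  Position 3: "al"
  Position 4: "ll"
  Position 5: "ly"
Bigrams = "fi", "in", "na", "al", "ll", "ly"


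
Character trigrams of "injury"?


Word: "injury" (length 6)
Number of trigrams = 6 - 3 + 1 = 4
  Position 0: "inj"
  Position 1: "nju"
  Position 2: "jur"
  Position 3: "ury"
Trigrams = "inj", "nju", "jur", "ury"


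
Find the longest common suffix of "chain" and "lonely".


Word 1: "chain"
Word 2: "lonely"
Comparing from end:
  Pos -1: 'n' != 'y' (stop)
LCS = "" (length 0)


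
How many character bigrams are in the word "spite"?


Word: "spite" (length 5)
Number of 2-grams = length - 2 + 1 = 5 - 2 + 1
= 4


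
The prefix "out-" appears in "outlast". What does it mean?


Prefix: out-
Example: outlast (out- + last)
Meaning = surpass


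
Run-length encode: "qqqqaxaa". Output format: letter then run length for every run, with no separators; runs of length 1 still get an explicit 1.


String: "qqqqaxaa"
Scanning for consecutive runs:
  'q' x 4
  'a' x 1
  'x' x 1
  'a' x 2
RLE = "q4a1x1a2"


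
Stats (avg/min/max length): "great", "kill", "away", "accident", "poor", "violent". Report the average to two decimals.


Lengths: "great"=5, "kill"=4, "away"=4, "accident"=8, "poor"=4, "violent"=7
Sum = 32, Count = 6
Average = 32/6 = 5.33
= avg=5.33, min=4, max=8


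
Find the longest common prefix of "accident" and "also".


Word 1: "accident"
Word 2: "also"
Comparing from start:
  Pos 0: 'a' == 'a'
  Pos 1: 'c' != 'l' (stop)
LCP = "a" (length 1)


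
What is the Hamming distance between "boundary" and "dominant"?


Comparing character by character (same length = 8):
  Pos 0: 'b' vs 'd' !=
  Pos 1: 'o' vs 'o' =
  Pos 2: 'u' vs 'm' !=
  Pos 3: 'n' vs 'i' !=
  Pos 4: 'd' vs 'n' !=
  Pos 5: 'a' vs 'a' =
  Pos 6: 'r' vs 'n' !=
  Pos 7: 'y' vs 't' !=
Hamming distance = 6


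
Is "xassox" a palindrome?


Word: "xassox"
Reversed: "xossax"
Forward == Backward? xassox != xossax
Palindrome = No


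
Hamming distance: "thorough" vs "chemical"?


Comparing character by character (same length = 8):
  Pos 0: 't' vs 'c' !=
  Pos 1: 'h' vs 'h' =
  Pos 2: 'o' vs 'e' !=
  Pos 3: 'r' vs 'm' !=
  Pos 4: 'o' vs 'i' !=
  Pos 5: 'u' vs 'c' !=
  Pos 6: 'g' vs 'a' !=
  Pos 7: 'h' vs 'l' !=
Hamming distance = 7


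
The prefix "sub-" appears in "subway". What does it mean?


Prefix: sub-
Example: subway = sub- + way
Meaning = under / below
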